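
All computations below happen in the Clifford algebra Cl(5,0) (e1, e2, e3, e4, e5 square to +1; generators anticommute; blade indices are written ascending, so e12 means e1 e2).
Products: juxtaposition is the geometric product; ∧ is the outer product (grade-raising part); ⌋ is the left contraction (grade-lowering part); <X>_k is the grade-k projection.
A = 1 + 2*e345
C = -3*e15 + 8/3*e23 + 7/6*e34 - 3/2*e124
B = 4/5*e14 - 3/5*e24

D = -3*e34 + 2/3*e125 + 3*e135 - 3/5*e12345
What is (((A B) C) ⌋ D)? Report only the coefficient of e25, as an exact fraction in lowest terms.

step 1: 4/5*e14 - 3/5*e24 + 8/5*e135 - 6/5*e235
step 2: -9/10*e1 - 6/5*e2 - 24/5*e3 + 16/5*e5 - 14/15*e13 + 7/10*e23 - 8/5*e34 + 12/5*e45 - 18/5*e123 - 64/15*e125 + 28/15*e145 - 7/5*e245 + 32/15*e1234 + 9/5*e1245 + 9/5*e1345 + 12/5*e2345
step 3: -88/45 - 36/25*e1 + 27/25*e2 - 27/25*e3 + 72/5*e4 + 38/25*e5 + 32/15*e12 + 261/25*e13 + 76/5*e15 + 28/25*e23 - 3/5*e25 - 64/25*e34 - 27/10*e35 - 54/25*e45 + 36/25*e123 - 24/25*e125 + 21/50*e145 + 14/25*e245 - 48/25*e1234 + 72/25*e1245 - 18/25*e1345 + 27/50*e2345
Answer: -3/5


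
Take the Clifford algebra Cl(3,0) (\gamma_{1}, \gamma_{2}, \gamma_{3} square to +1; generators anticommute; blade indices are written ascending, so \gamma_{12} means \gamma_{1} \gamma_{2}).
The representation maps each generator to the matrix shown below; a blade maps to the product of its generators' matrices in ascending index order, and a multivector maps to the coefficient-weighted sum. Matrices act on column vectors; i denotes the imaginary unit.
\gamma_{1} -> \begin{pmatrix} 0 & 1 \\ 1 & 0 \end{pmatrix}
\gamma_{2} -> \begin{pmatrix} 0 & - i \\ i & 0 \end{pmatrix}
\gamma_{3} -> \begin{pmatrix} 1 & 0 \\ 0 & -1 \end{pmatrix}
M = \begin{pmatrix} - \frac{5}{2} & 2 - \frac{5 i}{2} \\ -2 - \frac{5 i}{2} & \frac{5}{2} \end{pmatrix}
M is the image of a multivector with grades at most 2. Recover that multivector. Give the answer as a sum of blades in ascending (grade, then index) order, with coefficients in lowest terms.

Method: 1, rho(\gamma_{1}), rho(\gamma_{2}), rho(\gamma_{3}) form a trace-orthogonal basis of the 2x2 complex matrices (tr(X Y) = 2 if X = Y, else 0), so M = m0*1 + m1*rho(\gamma_{1}) + m2*rho(\gamma_{2}) + m3*rho(\gamma_{3}) with m0 = tr(M)/2 = 0, m1 = tr(M rho(\gamma_{1}))/2 = - \frac{5 i}{2}, m2 = tr(M rho(\gamma_{2}))/2 = 2 i, m3 = tr(M rho(\gamma_{3}))/2 = - \frac{5}{2}.
Multiplying table entries, the bivector images are rho(\gamma_{12}) = i*rho(\gamma_{3}), rho(\gamma_{13}) = -i*rho(\gamma_{2}), rho(\gamma_{23}) = i*rho(\gamma_{1}); with real blade coefficients the real parts of m0..m3 are the coefficients of 1, \gamma_{1}, \gamma_{2}, \gamma_{3} and the imaginary parts give the bivectors (\gamma_{23}: Im m1, \gamma_{13}: -Im m2, \gamma_{12}: Im m3).
Answer: -\frac{5}{2} \gamma_{3} - 2 \gamma_{13} - \frac{5}{2} \gamma_{23}


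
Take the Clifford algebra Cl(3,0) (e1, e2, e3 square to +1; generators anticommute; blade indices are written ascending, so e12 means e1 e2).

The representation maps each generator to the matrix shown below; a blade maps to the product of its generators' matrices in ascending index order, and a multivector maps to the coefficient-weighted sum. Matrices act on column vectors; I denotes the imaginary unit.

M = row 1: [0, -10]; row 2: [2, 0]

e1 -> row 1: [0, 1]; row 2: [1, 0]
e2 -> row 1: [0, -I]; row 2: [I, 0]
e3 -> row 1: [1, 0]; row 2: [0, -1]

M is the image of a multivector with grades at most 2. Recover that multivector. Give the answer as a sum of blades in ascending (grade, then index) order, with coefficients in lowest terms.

Method: 1, rho(e1), rho(e2), rho(e3) form a trace-orthogonal basis of the 2x2 complex matrices (tr(X Y) = 2 if X = Y, else 0), so M = m0*1 + m1*rho(e1) + m2*rho(e2) + m3*rho(e3) with m0 = tr(M)/2 = 0, m1 = tr(M rho(e1))/2 = -4, m2 = tr(M rho(e2))/2 = -6*I, m3 = tr(M rho(e3))/2 = 0.
Multiplying table entries, the bivector images are rho(e12) = I*rho(e3), rho(e13) = -I*rho(e2), rho(e23) = I*rho(e1); with real blade coefficients the real parts of m0..m3 are the coefficients of 1, e1, e2, e3 and the imaginary parts give the bivectors (e23: Im m1, e13: -Im m2, e12: Im m3).
Answer: -4*e1 + 6*e13


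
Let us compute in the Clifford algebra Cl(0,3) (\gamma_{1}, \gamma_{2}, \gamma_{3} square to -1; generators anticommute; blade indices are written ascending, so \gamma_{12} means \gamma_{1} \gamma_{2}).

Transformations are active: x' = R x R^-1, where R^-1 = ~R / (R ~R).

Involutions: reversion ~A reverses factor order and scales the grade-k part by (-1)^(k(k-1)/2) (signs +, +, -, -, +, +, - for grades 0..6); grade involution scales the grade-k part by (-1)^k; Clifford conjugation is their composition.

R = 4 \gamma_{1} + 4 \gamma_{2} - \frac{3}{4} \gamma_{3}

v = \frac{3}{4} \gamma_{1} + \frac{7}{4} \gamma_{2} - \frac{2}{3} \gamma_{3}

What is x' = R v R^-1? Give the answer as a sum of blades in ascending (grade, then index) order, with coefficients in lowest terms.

~R = 4 \gamma_{1} + 4 \gamma_{2} - \frac{3}{4} \gamma_{3}, and R ~R = -\frac{521}{16}, so R^-1 = ~R / (-\frac{521}{16}).
R v = -\frac{21}{2} + 4 \gamma_{12} - \frac{101}{48} \gamma_{13} - \frac{65}{48} \gamma_{23}
Answer: \frac{3813}{2084} \gamma_{1} + \frac{1729}{2084} \gamma_{2} + \frac{286}{1563} \gamma_{3}


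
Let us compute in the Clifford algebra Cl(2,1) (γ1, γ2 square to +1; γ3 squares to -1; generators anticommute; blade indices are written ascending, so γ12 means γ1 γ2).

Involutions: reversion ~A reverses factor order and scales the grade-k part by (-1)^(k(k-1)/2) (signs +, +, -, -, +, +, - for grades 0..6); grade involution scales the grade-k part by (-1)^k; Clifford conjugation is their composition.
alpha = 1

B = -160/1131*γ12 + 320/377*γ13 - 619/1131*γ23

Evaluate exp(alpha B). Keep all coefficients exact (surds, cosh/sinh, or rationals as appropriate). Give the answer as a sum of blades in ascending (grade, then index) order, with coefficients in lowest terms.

B^2 term by term: the squares give (-160/1131)^2*(γ12)^2 + (320/377)^2*(γ13)^2 + (-619/1131)^2*(γ23)^2 = 25600/1279161*(-1) + 102400/142129*(+1) + 383161/1279161*(+1) = 1 (each basis 2-blade squares to minus the product of its generators' squares); cross terms between blades sharing an index anticommute and cancel. So B^2 = 1.
B^2 = 1 — a positive square means the series sums to a boost: l = 1, alpha*l = 1, so exp(alpha B) = cosh(1) + (sinh(1)/1)*B = cosh(1) + (sinh(1))*B.
Answer: cosh(1) - 160*sinh(1)/1131*γ12 + 320*sinh(1)/377*γ13 - 619*sinh(1)/1131*γ23


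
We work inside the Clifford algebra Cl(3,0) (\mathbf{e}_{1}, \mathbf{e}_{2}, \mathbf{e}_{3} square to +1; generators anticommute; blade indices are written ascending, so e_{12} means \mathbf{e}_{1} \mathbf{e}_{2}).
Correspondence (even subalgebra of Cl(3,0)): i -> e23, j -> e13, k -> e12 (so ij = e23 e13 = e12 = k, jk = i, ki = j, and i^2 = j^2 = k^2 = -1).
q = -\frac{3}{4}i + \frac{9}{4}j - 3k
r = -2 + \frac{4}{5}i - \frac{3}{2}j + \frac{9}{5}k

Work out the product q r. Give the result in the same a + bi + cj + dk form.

In blades: q = -3 e_{12} + \frac{9}{4} e_{13} - \frac{3}{4} e_{23}, r = -2 + \frac{9}{5} e_{12} - \frac{3}{2} e_{13} + \frac{4}{5} e_{23}.
Distribute q over r term by term (generator squares from the signature, products reordered to ascending indices): (-3 e_{12})*r = \frac{27}{5} + 6 e_{12} - \frac{12}{5} e_{13} - \frac{9}{2} e_{23}; (\frac{9}{4} e_{13})*r = \frac{27}{8} - \frac{9}{5} e_{12} - \frac{9}{2} e_{13} + \frac{81}{20} e_{23}; (-\frac{3}{4} e_{23})*r = \frac{3}{5} + \frac{9}{8} e_{12} + \frac{27}{20} e_{13} + \frac{3}{2} e_{23}.
Sum: \frac{75}{8} + \frac{213}{40} e_{12} - \frac{111}{20} e_{13} + \frac{21}{20} e_{23}; translating back through the correspondence:
Answer: \frac{75}{8} + \frac{21}{20}i - \frac{111}{20}j + \frac{213}{40}k


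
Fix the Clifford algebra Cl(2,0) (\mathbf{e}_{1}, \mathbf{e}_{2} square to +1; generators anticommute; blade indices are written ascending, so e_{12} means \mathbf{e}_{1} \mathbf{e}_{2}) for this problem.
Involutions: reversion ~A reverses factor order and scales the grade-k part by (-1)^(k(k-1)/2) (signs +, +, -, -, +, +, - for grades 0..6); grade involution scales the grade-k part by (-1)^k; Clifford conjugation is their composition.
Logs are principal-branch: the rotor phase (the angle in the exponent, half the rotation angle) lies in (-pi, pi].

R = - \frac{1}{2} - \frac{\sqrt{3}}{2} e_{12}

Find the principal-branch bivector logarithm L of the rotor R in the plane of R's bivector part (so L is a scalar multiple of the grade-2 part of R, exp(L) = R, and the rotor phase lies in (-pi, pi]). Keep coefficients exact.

The scalar part of R is - \frac{1}{2}, which fixes the principal-branch rotor phase; the unit plane is then the bivector part divided by the sine of that phase, and L is that plane scaled by the phase.
Concretely: cos(phase) = - \frac{1}{2} gives phase = ±\frac{2 \pi}{3}, and since phase/sin(phase) is even the sign is immaterial: L = (phase/sin(phase)) * <R>_2 = (\frac{4 \sqrt{3} \pi}{9}) * <R>_2.
Answer: - \frac{2 \pi}{3} e_{12}


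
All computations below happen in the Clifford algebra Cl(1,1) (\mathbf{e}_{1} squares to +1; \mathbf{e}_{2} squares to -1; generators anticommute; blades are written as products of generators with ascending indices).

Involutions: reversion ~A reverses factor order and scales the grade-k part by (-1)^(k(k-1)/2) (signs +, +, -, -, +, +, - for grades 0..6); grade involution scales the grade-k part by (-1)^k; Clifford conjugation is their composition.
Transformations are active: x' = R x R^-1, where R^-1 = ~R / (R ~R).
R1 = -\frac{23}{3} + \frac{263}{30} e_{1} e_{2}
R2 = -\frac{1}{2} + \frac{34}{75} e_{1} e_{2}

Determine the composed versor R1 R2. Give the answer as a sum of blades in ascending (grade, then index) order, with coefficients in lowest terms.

Distribute over the terms of R1 (each basis-blade product reordered to ascending indices, repeated generators contracted through their squares):
(-\frac{23}{3}) R2 = \frac{23}{6} - \frac{782}{225} e_{1} e_{2}
(\frac{263}{30} e_{1} e_{2}) R2 = \frac{4471}{1125} - \frac{263}{60} e_{1} e_{2}
Summing the partial products and collecting blades:
Answer: \frac{17567}{2250} - \frac{7073}{900} e_{1} e_{2}


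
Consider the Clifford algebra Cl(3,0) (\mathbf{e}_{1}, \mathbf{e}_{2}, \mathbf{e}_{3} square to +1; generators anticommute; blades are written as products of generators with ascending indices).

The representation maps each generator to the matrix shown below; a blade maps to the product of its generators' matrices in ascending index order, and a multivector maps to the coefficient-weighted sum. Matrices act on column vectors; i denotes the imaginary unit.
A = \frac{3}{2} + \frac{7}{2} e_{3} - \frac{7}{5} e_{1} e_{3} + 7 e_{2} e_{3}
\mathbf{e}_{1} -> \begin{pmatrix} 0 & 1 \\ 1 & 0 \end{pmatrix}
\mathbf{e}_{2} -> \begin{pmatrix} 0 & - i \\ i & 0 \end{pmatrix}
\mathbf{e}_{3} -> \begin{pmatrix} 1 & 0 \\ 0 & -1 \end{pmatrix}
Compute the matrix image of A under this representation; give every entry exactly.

Bivector images (products of the table entries): rho(e_{1} e_{3}) = rho(\mathbf{e}_{1})rho(\mathbf{e}_{3}) = \begin{pmatrix} 0 & -1 \\ 1 & 0 \end{pmatrix}; rho(e_{2} e_{3}) = rho(\mathbf{e}_{2})rho(\mathbf{e}_{3}) = \begin{pmatrix} 0 & i \\ i & 0 \end{pmatrix}.
M = (\frac{3}{2})*1 + (\frac{7}{2})*rho(e_{3}) + (-\frac{7}{5})*rho(e_{1} e_{3}) + (7)*rho(e_{2} e_{3}), summed entrywise (1 is the identity matrix):
Answer: \begin{pmatrix} 5 & \frac{7}{5} + 7 i \\ - \frac{7}{5} + 7 i & -2 \end{pmatrix}


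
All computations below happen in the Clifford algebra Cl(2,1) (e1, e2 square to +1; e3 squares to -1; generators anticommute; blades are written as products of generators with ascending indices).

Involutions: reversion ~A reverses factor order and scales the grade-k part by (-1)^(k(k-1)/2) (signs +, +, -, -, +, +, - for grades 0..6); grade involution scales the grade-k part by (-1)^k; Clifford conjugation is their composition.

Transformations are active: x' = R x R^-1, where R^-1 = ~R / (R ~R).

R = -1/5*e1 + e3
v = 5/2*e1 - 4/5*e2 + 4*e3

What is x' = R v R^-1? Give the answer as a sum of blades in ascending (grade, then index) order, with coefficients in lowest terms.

~R = -1/5*e1 + e3, and R ~R = -24/25, so R^-1 = ~R / (-24/25).
R v = -9/2 + 4/25*e1 e2 - 33/10*e1 e3 + 4/5*e2 e3
Answer: -35/8*e1 + 4/5*e2 + 43/8*e3


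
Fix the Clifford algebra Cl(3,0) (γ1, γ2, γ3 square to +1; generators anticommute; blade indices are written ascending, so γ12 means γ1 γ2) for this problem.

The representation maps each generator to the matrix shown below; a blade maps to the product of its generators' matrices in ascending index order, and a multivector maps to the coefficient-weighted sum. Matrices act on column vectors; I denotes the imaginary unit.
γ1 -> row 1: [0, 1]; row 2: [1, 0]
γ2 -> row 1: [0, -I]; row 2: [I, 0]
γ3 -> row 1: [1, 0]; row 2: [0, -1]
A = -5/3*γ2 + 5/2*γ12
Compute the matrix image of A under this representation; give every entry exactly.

Bivector images (products of the table entries): rho(γ12) = rho(γ1)rho(γ2) = row 1: [I, 0]; row 2: [0, -I].
M = (-5/3)*rho(γ2) + (5/2)*rho(γ12), summed entrywise:
Answer: row 1: [5*I/2, 5*I/3]; row 2: [-5*I/3, -5*I/2]


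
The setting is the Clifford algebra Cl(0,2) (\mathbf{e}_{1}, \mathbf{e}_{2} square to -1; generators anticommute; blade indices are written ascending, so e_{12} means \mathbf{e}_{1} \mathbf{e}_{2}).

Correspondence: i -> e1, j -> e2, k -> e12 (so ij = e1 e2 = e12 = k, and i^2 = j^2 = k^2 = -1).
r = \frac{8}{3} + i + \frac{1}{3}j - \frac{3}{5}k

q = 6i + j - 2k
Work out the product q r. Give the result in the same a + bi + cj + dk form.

In blades: q = 6 e_{1} + e_{2} - 2 e_{12}, r = \frac{8}{3} + e_{1} + \frac{1}{3} e_{2} - \frac{3}{5} e_{12}.
Distribute q over r term by term (generator squares from the signature, products reordered to ascending indices): (6 e_{1})*r = -6 + 16 e_{1} + \frac{18}{5} e_{2} + 2 e_{12}; (e_{2})*r = -\frac{1}{3} - \frac{3}{5} e_{1} + \frac{8}{3} e_{2} - e_{12}; (-2 e_{12})*r = -\frac{6}{5} + \frac{2}{3} e_{1} - 2 e_{2} - \frac{16}{3} e_{12}.
Sum: -\frac{113}{15} + \frac{241}{15} e_{1} + \frac{64}{15} e_{2} - \frac{13}{3} e_{12}; translating back through the correspondence:
Answer: -\frac{113}{15} + \frac{241}{15}i + \frac{64}{15}j - \frac{13}{3}k


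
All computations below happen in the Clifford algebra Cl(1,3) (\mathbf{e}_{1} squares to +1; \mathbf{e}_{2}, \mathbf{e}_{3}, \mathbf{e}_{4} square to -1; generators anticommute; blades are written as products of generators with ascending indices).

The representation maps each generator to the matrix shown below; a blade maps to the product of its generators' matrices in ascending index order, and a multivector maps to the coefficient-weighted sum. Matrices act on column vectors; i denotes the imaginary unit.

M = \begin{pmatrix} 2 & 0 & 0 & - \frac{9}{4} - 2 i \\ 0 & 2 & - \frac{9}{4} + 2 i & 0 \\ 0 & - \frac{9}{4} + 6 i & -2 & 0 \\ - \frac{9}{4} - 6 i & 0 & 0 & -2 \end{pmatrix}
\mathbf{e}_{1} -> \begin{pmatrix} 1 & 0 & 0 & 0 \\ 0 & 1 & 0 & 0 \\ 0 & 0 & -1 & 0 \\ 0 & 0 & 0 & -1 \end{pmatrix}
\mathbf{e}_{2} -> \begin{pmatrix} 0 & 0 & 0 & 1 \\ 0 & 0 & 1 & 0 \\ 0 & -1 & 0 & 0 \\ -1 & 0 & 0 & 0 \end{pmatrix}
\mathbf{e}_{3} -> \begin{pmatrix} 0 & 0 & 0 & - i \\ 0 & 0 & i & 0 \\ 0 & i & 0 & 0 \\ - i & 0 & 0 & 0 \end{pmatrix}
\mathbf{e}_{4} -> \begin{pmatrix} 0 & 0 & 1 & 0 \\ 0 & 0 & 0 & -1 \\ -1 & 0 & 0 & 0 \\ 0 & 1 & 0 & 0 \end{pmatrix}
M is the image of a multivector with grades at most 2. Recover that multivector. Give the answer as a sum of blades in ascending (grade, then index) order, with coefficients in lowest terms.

Method: the blade images are trace-orthogonal — tr(rho(e_A) rho(e_B)^-1) = 4 if A = B and 0 otherwise — and rho(e_A)^-1 = (e_A)^2 * rho(e_A) with (e_A)^2 = +1 or -1, so the coefficient of e_A in the preimage is (e_A)^2 * tr(M rho(e_A))/4.
Nonzero projections over blades of grade <= 2: e_{1}: (e_{1})^2 = +1, tr(M rho(e_{1})) = 8, coefficient 2; e_{3}: (e_{3})^2 = -1, tr(M rho(e_{3})) = -16, coefficient 4; e_{1} e_{2}: (e_{1} e_{2})^2 = +1, tr(M rho(e_{1} e_{2})) = -9, coefficient -\frac{9}{4}; e_{1} e_{3}: (e_{1} e_{3})^2 = +1, tr(M rho(e_{1} e_{3})) = -8, coefficient -2. Every other blade of grade <= 2 projects to 0.
Answer: 2 e_{1} + 4 e_{3} - \frac{9}{4} e_{1} e_{2} - 2 e_{1} e_{3}


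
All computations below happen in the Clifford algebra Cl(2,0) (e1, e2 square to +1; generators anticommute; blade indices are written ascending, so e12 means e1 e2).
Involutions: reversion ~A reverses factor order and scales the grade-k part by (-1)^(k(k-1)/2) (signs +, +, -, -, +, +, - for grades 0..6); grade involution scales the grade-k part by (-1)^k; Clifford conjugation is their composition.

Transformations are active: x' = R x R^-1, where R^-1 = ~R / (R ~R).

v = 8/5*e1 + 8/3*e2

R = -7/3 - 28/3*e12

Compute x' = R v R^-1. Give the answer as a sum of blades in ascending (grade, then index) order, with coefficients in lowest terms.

~R = -7/3 + 28/3*e12, and R ~R = 833/9, so R^-1 = ~R / (833/9).
R v = -1288/45*e1 + 392/45*e2
Answer: -8/51*e1 - 264/85*e2


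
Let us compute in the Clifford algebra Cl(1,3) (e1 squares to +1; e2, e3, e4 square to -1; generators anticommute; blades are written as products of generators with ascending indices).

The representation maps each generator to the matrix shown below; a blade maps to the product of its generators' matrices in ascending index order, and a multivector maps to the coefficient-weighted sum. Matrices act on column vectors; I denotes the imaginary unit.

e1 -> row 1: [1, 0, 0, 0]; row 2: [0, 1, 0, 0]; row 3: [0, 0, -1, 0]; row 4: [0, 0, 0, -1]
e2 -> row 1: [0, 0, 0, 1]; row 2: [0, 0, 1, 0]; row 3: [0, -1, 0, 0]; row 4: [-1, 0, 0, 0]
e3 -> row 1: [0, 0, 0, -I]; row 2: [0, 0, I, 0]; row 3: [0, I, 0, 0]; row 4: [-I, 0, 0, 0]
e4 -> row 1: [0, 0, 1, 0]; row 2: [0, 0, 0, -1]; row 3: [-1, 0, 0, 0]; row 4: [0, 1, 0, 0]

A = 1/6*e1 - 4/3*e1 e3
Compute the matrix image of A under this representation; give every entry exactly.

Bivector images (products of the table entries): rho(e1 e3) = rho(e1)rho(e3) = row 1: [0, 0, 0, -I]; row 2: [0, 0, I, 0]; row 3: [0, -I, 0, 0]; row 4: [I, 0, 0, 0].
M = (1/6)*rho(e1) + (-4/3)*rho(e1 e3), summed entrywise:
Answer: row 1: [1/6, 0, 0, 4*I/3]; row 2: [0, 1/6, -4*I/3, 0]; row 3: [0, 4*I/3, -1/6, 0]; row 4: [-4*I/3, 0, 0, -1/6]


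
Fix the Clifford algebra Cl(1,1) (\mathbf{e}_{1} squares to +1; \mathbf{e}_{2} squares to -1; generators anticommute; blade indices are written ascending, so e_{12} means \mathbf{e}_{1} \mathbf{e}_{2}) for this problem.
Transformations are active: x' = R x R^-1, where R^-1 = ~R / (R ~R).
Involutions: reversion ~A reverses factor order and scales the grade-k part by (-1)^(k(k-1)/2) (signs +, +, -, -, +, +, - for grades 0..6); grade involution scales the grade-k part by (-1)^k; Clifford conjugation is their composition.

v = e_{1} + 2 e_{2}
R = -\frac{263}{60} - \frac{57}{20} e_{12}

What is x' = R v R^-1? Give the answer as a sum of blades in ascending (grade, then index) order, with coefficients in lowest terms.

~R = -\frac{263}{60} + \frac{57}{20} e_{12}, and R ~R = \frac{4991}{450}, so R^-1 = ~R / (\frac{4991}{450}).
R v = \frac{79}{60} e_{1} - \frac{71}{12} e_{2}
Answer: -\frac{40741}{19964} e_{1} + \frac{53437}{19964} e_{2}


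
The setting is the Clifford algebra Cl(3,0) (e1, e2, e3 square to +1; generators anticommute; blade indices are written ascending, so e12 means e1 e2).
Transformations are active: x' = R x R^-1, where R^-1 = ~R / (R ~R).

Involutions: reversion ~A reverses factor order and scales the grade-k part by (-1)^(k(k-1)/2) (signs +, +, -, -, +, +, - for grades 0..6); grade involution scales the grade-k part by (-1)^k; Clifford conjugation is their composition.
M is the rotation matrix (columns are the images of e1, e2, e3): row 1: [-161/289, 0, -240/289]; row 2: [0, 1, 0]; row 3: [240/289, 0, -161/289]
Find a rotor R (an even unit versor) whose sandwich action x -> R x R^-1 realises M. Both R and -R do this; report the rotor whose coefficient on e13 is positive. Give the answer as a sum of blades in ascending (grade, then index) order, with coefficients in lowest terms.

Method: write R = a + b12*e12 + b13*e13 + b23*e23 with a^2 + b12^2 + b13^2 + b23^2 = 1 (so R^-1 = ~R). Expanding the columns R e_j ~R gives tr M = 4a^2 - 1 and, from the antisymmetric part, M21 - M12 = -4a*b12, M13 - M31 = 4a*b13, M32 - M23 = -4a*b23.
Here tr M = -33/289, so a^2 = (1 + tr M)/4 = 64/289 and a = ±8/17. Taking a = 8/17: M21 - M12 = 0, M13 - M31 = -480/289, M32 - M23 = 0, giving b12 = 0, b13 = -15/17, b23 = 0, i.e. R = 8/17 - 15/17*e13.
Its e13 coefficient is negative, so report the other preimage -R.
Answer: -8/17 + 15/17*e13. Note: both R and -R realise this M (trace -33/289); the covering map identifies them, and the e13-coefficient sign is the tie-breaker.


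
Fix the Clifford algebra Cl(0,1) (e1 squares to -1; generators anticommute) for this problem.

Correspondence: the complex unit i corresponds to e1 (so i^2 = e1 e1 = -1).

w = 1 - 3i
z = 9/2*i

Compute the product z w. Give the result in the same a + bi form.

In blades: z = 9/2*e1, w = 1 - 3*e1.
Distribute z over w term by term (generator squares from the signature, products reordered to ascending indices): (9/2*e1)*w = 27/2 + 9/2*e1.
Sum: 27/2 + 9/2*e1; translating back through the correspondence:
Answer: 27/2 + 9/2*i


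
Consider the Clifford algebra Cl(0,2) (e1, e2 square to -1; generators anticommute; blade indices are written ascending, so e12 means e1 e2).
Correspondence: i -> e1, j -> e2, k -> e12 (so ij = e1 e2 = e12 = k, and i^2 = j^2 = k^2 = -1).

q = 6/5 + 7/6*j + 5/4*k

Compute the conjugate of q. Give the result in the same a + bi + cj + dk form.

In blades: q = 6/5 + 7/6*e2 + 5/4*e12.
Conjugation here is Clifford conjugation: the scalar is fixed and the grade-1 and grade-2 blades all flip sign, giving 6/5 - 7/6*e2 - 5/4*e12; translating back:
Answer: 6/5 - 7/6*j - 5/4*k


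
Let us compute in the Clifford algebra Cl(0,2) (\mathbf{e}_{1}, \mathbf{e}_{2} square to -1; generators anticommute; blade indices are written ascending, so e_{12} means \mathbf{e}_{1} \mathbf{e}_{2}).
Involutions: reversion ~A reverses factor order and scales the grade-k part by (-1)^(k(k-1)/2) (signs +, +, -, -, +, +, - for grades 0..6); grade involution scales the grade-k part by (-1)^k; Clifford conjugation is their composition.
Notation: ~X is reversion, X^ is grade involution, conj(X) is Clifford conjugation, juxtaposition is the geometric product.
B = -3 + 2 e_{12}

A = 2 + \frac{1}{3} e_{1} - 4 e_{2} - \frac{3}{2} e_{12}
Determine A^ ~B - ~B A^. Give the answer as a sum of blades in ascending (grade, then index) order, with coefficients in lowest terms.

first term: -9 - 7 e_{1} - \frac{38}{3} e_{2} + \frac{1}{2} e_{12}
second term: -9 + 9 e_{1} - \frac{34}{3} e_{2} + \frac{1}{2} e_{12}
Answer: -16 e_{1} - \frac{4}{3} e_{2}


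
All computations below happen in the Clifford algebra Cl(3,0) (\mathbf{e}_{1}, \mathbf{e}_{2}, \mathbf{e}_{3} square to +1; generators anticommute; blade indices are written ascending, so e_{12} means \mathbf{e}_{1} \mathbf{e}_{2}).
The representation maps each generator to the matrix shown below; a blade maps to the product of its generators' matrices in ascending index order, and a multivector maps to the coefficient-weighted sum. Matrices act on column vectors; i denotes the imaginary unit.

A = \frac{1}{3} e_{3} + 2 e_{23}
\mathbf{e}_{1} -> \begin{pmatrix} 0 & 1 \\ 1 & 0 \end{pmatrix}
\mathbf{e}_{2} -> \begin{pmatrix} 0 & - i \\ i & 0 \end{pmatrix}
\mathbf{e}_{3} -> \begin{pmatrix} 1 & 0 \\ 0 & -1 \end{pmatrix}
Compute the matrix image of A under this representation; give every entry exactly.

Bivector images (products of the table entries): rho(e_{23}) = rho(\mathbf{e}_{2})rho(\mathbf{e}_{3}) = \begin{pmatrix} 0 & i \\ i & 0 \end{pmatrix}.
M = (\frac{1}{3})*rho(e_{3}) + (2)*rho(e_{23}), summed entrywise:
Answer: \begin{pmatrix} \frac{1}{3} & 2 i \\ 2 i & - \frac{1}{3} \end{pmatrix}


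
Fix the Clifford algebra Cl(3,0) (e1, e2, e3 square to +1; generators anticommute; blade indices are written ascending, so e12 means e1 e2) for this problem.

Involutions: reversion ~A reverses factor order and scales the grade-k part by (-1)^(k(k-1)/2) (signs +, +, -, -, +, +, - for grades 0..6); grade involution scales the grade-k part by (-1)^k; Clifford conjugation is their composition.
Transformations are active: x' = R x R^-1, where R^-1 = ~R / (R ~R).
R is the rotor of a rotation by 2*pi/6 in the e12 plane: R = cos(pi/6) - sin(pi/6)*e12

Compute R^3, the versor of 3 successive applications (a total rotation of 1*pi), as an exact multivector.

Half-angle bookkeeping: 3 applications in e12 add up to rotor phase 3*pi/6 = pi/2, so R^3 = cos(pi/2) - sin(pi/2)*e12.
cos(pi/2) = 0 and sin(pi/2) = 1, so R^3 = -e12. The net rotation is 1*pi; the rotor keeps the half-angle phase exactly.
Answer: -e12


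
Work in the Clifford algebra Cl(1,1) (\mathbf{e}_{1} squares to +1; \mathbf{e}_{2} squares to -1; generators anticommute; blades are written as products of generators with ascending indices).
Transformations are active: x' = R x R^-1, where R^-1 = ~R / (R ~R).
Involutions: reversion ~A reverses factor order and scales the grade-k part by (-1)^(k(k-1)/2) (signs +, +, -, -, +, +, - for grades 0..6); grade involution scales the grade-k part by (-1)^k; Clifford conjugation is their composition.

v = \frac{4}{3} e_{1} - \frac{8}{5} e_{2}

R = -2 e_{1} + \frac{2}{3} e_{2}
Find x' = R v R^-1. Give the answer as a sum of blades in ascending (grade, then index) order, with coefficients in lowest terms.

~R = -2 e_{1} + \frac{2}{3} e_{2}, and R ~R = \frac{32}{9}, so R^-1 = ~R / (\frac{32}{9}).
R v = -\frac{8}{5} + \frac{104}{45} e_{1} e_{2}
Answer: \frac{7}{15} e_{1} + e_{2}


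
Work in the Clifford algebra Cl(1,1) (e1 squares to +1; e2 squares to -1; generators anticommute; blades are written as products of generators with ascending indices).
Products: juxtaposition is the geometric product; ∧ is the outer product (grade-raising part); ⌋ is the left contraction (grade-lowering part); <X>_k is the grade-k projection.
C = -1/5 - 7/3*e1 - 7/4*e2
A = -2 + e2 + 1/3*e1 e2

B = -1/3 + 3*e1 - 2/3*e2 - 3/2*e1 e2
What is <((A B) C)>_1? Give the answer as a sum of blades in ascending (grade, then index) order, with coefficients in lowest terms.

step 1: 5/6 - 131/18*e1 - 1/9*e1 e2
step 2: 454/27 - 41/60*e1 - 371/216*e2 + 1531/120*e1 e2
step 3: -41/60*e1 - 371/216*e2
Answer: -41/60*e1 - 371/216*e2


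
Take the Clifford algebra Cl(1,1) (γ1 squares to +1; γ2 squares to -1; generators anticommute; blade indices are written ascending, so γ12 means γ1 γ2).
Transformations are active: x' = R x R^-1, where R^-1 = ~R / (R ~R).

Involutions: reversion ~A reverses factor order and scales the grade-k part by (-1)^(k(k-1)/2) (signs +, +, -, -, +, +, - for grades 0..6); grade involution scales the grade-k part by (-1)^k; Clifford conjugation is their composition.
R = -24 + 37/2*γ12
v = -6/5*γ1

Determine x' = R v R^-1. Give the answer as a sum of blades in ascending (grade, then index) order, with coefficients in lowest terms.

~R = -24 - 37/2*γ12, and R ~R = 935/4, so R^-1 = ~R / (935/4).
R v = 144/5*γ1 + 111/5*γ2
Answer: -22038/4675*γ1 - 21312/4675*γ2


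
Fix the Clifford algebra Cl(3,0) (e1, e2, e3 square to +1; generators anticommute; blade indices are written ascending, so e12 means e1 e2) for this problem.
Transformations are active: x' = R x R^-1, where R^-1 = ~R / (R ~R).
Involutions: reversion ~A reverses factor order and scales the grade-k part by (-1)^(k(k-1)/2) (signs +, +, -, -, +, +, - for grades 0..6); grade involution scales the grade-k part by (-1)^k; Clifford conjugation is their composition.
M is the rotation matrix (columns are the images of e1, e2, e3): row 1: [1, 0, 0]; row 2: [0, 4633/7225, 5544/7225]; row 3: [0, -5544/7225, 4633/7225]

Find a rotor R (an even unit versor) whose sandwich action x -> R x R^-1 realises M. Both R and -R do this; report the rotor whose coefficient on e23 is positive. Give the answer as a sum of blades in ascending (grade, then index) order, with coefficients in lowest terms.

Method: write R = a + b12*e12 + b13*e13 + b23*e23 with a^2 + b12^2 + b13^2 + b23^2 = 1 (so R^-1 = ~R). Expanding the columns R e_j ~R gives tr M = 4a^2 - 1 and, from the antisymmetric part, M21 - M12 = -4a*b12, M13 - M31 = 4a*b13, M32 - M23 = -4a*b23.
Here tr M = 16491/7225, so a^2 = (1 + tr M)/4 = 5929/7225 and a = ±77/85. Taking a = 77/85: M21 - M12 = 0, M13 - M31 = 0, M32 - M23 = -11088/7225, giving b12 = 0, b13 = 0, b23 = 36/85, i.e. R = 77/85 + 36/85*e23.
Its e23 coefficient is already positive.
Answer: 77/85 + 36/85*e23. Sheet selection: the two-to-one cover makes ±R indistinguishable at the matrix level (trace 16491/7225), so uniqueness comes from the required sign on e23.


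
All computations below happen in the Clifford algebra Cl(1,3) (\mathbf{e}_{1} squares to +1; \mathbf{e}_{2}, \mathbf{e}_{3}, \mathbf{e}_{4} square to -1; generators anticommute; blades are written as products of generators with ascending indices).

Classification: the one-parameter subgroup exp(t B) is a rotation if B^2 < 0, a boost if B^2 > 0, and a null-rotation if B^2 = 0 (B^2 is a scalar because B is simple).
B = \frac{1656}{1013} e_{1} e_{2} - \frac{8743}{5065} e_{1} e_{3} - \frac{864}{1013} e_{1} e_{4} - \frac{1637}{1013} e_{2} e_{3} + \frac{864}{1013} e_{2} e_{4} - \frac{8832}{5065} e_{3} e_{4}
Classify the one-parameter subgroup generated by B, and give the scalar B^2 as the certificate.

B^2 term by term: the squares give (\frac{1656}{1013})^2*(e_{1} e_{2})^2 + (-\frac{8743}{5065})^2*(e_{1} e_{3})^2 + (-\frac{864}{1013})^2*(e_{1} e_{4})^2 + (-\frac{1637}{1013})^2*(e_{2} e_{3})^2 + (\frac{864}{1013})^2*(e_{2} e_{4})^2 + (-\frac{8832}{5065})^2*(e_{3} e_{4})^2 = \frac{2742336}{1026169}*(+1) + \frac{76440049}{25654225}*(+1) + \frac{746496}{1026169}*(+1) + \frac{2679769}{1026169}*(-1) + \frac{746496}{1026169}*(-1) + \frac{78004224}{25654225}*(-1) = 0 (each basis 2-blade squares to minus the product of its generators' squares); cross terms between blades sharing an index anticommute and cancel; the commuting (index-disjoint) pairs give grade-4 terms 2*c*c'*(blade product), which cancel blade by blade — e_{1} e_{2} e_{3} e_{4}: -\frac{29251584}{5130845} + \frac{15107904}{5130845} + \frac{2828736}{1026169} = 0 — confirming B is simple. So B^2 = 0.
Answer: null-rotation, certificate B^2 = 0. One invariant decides it: the square 0 survives every conjugation, and its sign is exactly the classification.


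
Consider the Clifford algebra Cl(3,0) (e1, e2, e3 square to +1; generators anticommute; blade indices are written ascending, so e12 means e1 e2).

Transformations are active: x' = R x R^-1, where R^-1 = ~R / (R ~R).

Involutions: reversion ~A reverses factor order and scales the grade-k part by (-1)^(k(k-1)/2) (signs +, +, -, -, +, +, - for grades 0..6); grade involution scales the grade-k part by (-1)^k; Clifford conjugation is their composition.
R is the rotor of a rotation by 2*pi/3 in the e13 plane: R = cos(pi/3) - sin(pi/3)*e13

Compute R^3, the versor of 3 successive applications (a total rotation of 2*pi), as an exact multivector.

The rotor phase is half the rotation angle and phases add under composition, so 3 steps in the e13 plane accumulate phase 3*(pi/3) = pi: R^3 = cos(pi) - sin(pi)*e13.
cos(pi) = -1 and sin(pi) = 0, so R^3 = -1. The total rotation 2*pi is 1 full turn, so every vector returns to itself, yet the rotor is -1, on the OTHER sheet of the double cover (an odd number of 2*pi turns).
Answer: -1


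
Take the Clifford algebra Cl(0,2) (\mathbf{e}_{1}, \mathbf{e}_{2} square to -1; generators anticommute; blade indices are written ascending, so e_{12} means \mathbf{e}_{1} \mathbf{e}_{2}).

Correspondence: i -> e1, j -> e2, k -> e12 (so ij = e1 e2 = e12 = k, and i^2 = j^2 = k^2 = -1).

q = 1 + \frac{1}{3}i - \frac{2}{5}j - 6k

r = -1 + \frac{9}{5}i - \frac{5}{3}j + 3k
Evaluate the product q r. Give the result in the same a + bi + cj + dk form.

In blades: q = 1 + \frac{1}{3} e_{1} - \frac{2}{5} e_{2} - 6 e_{12}, r = -1 + \frac{9}{5} e_{1} - \frac{5}{3} e_{2} + 3 e_{12}.
Distribute q over r term by term (generator squares from the signature, products reordered to ascending indices): (1)*r = -1 + \frac{9}{5} e_{1} - \frac{5}{3} e_{2} + 3 e_{12}; (\frac{1}{3} e_{1})*r = -\frac{3}{5} - \frac{1}{3} e_{1} - e_{2} - \frac{5}{9} e_{12}; (-\frac{2}{5} e_{2})*r = -\frac{2}{3} - \frac{6}{5} e_{1} + \frac{2}{5} e_{2} + \frac{18}{25} e_{12}; (-6 e_{12})*r = 18 - 10 e_{1} - \frac{54}{5} e_{2} + 6 e_{12}.
Sum: \frac{236}{15} - \frac{146}{15} e_{1} - \frac{196}{15} e_{2} + \frac{2062}{225} e_{12}; translating back through the correspondence:
Answer: \frac{236}{15} - \frac{146}{15}i - \frac{196}{15}j + \frac{2062}{225}k


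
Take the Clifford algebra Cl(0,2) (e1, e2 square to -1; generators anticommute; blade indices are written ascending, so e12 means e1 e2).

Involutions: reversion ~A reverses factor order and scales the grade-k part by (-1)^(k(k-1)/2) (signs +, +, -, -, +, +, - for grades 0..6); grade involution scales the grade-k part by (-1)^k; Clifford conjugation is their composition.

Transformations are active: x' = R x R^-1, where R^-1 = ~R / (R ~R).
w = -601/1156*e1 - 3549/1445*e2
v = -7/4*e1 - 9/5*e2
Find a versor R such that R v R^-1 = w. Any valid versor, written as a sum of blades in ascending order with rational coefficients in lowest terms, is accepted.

Why this works: both vectors square to -2521/400, so q(v) = q(w) and R = v + w = -656/289*e1 - 1230/289*e2 carries v to w — its own direction survives, the complement (v - w)/2 flips.
Answer: -656/289*e1 - 1230/289*e2


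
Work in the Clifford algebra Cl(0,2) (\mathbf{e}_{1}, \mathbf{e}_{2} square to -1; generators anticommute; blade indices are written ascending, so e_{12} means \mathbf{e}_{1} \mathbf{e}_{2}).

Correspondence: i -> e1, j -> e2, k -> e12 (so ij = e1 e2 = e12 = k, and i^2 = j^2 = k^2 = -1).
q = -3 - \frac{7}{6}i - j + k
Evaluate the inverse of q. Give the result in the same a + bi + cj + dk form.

In blades: q = -3 - \frac{7}{6} e_{1} - e_{2} + e_{12}.
With qbar = -3 + \frac{7}{6} e_{1} + e_{2} - e_{12} (scalar fixed, mapped units negated), q qbar = \frac{445}{36} (the sum of squared coefficients), so q^-1 = qbar / (\frac{445}{36}) = -\frac{108}{445} + \frac{42}{445} e_{1} + \frac{36}{445} e_{2} - \frac{36}{445} e_{12}; translating back:
Answer: -\frac{108}{445} + \frac{42}{445}i + \frac{36}{445}j - \frac{36}{445}k


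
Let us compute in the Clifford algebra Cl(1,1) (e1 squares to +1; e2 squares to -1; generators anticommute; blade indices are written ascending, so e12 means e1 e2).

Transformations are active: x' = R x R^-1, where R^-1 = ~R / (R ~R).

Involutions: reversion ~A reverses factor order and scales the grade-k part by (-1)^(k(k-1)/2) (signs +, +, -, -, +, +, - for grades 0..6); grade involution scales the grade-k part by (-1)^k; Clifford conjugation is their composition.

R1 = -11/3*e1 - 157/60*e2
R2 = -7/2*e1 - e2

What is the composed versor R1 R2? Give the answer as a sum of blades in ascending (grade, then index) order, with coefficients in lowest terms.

Distribute over the terms of R1 (each basis-blade product reordered to ascending indices, repeated generators contracted through their squares):
(-11/3*e1) R2 = 77/6 + 11/3*e12
(-157/60*e2) R2 = -157/60 - 1099/120*e12
Summing the partial products and collecting blades:
Answer: 613/60 - 659/120*e12


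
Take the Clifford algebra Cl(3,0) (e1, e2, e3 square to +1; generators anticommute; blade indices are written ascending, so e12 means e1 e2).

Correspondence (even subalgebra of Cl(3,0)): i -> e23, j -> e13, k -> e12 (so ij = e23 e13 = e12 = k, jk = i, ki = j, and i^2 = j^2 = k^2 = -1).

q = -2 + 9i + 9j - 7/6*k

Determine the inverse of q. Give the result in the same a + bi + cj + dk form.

In blades: q = -2 - 7/6*e12 + 9*e13 + 9*e23.
With qbar = -2 + 7/6*e12 - 9*e13 - 9*e23 (scalar fixed, mapped units negated), q qbar = 6025/36 (the sum of squared coefficients), so q^-1 = qbar / (6025/36) = -72/6025 + 42/6025*e12 - 324/6025*e13 - 324/6025*e23; translating back:
Answer: -72/6025 - 324/6025*i - 324/6025*j + 42/6025*k


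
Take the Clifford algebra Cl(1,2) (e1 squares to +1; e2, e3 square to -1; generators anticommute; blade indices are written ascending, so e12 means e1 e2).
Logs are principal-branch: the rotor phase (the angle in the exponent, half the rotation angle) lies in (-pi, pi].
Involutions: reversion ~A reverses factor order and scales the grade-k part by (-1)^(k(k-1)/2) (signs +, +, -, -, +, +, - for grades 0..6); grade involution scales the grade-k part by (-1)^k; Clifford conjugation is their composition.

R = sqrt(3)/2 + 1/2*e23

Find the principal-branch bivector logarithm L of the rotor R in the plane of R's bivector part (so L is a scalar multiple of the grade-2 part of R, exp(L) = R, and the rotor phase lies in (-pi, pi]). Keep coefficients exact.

The scalar part of R is sqrt(3)/2, which fixes the principal-branch rotor phase; the unit plane is then the bivector part divided by the sine of that phase, and L is that plane scaled by the phase.
Concretely: cos(phase) = sqrt(3)/2 gives phase = ±pi/6, and since phase/sin(phase) is even the sign is immaterial: L = (phase/sin(phase)) * <R>_2 = (pi/3) * <R>_2.
Answer: pi/6*e23


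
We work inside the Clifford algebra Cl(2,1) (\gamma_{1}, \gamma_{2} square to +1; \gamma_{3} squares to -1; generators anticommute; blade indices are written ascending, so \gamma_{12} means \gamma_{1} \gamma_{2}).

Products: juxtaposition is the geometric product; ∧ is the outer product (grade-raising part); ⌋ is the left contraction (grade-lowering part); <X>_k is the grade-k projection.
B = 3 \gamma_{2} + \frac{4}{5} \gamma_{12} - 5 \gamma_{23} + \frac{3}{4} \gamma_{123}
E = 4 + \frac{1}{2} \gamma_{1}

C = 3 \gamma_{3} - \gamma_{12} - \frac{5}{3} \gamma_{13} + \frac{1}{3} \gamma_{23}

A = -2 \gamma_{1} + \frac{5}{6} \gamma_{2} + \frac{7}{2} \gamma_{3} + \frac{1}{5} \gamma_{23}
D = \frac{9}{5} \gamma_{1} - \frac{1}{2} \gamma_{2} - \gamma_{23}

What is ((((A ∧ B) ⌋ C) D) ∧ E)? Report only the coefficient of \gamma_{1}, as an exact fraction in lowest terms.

step 1: -6 \gamma_{12} - \frac{21}{2} \gamma_{23} + \frac{64}{5} \gamma_{123}
step 2: -\frac{19}{2}
step 3: -\frac{171}{10} \gamma_{1} + \frac{19}{4} \gamma_{2} + \frac{19}{2} \gamma_{23}
step 4: -\frac{342}{5} \gamma_{1} + 19 \gamma_{2} - \frac{19}{8} \gamma_{12} + 38 \gamma_{23} + \frac{19}{4} \gamma_{123}
Answer: -\frac{342}{5}


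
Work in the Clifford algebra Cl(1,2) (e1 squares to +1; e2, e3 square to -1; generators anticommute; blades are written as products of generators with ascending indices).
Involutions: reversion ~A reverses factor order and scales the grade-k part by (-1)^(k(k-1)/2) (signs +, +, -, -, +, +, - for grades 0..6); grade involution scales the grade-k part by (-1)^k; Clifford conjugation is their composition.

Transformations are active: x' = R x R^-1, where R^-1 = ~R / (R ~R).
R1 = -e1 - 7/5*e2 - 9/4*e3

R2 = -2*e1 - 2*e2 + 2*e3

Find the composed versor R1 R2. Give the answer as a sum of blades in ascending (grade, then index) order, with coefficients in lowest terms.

Distribute over the terms of R1 (each basis-blade product reordered to ascending indices, repeated generators contracted through their squares):
(-e1) R2 = 2 + 2*e1 e2 - 2*e1 e3
(-7/5*e2) R2 = -14/5 - 14/5*e1 e2 - 14/5*e2 e3
(-9/4*e3) R2 = 9/2 - 9/2*e1 e3 - 9/2*e2 e3
Summing the partial products and collecting blades:
Answer: 37/10 - 4/5*e1 e2 - 13/2*e1 e3 - 73/10*e2 e3


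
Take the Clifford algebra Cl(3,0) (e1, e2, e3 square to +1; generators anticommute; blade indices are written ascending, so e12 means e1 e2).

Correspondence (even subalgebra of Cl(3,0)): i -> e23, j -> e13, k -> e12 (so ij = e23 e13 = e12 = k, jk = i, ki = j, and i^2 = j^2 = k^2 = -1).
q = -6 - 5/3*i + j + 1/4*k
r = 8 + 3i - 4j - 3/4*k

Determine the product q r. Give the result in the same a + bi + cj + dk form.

In blades: q = -6 + 1/4*e12 + e13 - 5/3*e23, r = 8 - 3/4*e12 - 4*e13 + 3*e23.
Distribute q over r term by term (generator squares from the signature, products reordered to ascending indices): (-6)*r = -48 + 9/2*e12 + 24*e13 - 18*e23; (1/4*e12)*r = 3/16 + 2*e12 + 3/4*e13 + e23; (e13)*r = 4 - 3*e12 + 8*e13 - 3/4*e23; (-5/3*e23)*r = 5 + 20/3*e12 - 5/4*e13 - 40/3*e23.
Sum: -621/16 + 61/6*e12 + 63/2*e13 - 373/12*e23; translating back through the correspondence:
Answer: -621/16 - 373/12*i + 63/2*j + 61/6*k
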